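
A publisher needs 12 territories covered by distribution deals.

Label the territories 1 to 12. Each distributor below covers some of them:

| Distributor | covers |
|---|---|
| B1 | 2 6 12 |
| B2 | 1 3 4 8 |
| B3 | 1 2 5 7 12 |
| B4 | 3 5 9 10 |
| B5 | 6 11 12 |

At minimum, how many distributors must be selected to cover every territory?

B2 and B3 and B4 and B5 together: B2 ∪ B3 ∪ B4 ∪ B5 = {1, 2, 3, 4, 5, 6, 7, 8, 9, 10, 11, 12} — every territory is covered.
Only B3 contains 7, so B3 is forced; the remaining 7 territories need at least 3 more distributors (each remaining distributor adds at most 3) — so at least 4 distributors are needed, and 4 is optimal.

4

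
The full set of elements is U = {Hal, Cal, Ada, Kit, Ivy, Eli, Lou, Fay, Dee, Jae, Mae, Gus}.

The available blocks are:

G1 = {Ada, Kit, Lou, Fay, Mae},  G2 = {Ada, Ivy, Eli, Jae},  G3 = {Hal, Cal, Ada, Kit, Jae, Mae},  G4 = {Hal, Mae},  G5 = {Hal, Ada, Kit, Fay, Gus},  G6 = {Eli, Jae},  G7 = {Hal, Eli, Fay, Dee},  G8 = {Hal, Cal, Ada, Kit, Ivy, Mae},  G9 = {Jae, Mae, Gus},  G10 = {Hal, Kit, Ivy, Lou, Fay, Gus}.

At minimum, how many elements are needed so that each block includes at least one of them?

Take H = {Hal, Ada, Jae}. Each listed block contains at least one of these, so H is a hitting set of size 3.
No choice of 2 elements meets every block, so 3 is the minimum.

3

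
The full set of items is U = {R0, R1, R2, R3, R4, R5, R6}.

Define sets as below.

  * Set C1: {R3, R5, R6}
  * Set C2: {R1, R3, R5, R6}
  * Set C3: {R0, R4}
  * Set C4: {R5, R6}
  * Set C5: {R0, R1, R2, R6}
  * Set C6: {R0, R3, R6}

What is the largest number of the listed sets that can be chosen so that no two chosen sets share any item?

2

C1, C3 are pairwise disjoint (C1={R3,R5,R6}; C3={R0,R4}).
Every remaining set overlaps one of these, and no 3 of the listed sets are pairwise disjoint, so 2 is the maximum.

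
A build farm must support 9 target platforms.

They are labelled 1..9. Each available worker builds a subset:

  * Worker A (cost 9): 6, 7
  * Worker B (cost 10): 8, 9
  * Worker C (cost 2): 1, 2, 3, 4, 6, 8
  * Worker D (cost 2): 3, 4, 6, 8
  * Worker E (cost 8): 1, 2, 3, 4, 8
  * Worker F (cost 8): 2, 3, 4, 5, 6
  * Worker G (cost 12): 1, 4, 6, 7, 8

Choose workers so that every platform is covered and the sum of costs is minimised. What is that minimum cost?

A, B, C, F together cover every platform (A ∪ B ∪ C ∪ F = {1, 2, 3, 4, 5, 6, 7, 8, 9}); total cost 9 + 10 + 2 + 8 = 29.
No covering selection has total cost below 29.

29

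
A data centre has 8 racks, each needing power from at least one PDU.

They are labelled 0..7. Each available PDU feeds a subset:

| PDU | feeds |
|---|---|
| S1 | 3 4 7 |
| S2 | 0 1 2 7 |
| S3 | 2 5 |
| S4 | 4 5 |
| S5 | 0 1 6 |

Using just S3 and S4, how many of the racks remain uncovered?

5

Union of S3, S4 = {2, 4, 5}.
Not covered: 0, 1, 3, 6, 7 — 5 racks.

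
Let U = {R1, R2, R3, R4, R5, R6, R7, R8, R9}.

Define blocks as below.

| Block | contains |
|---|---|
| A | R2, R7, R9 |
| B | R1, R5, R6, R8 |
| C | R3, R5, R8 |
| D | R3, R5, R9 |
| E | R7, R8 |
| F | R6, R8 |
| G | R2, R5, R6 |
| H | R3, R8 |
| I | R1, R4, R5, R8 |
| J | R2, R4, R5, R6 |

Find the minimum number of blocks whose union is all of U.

Take {A, G, H, I}. Their union is {R1, R2, R3, R4, R5, R6, R7, R8, R9}, which is all 9 items.
No 3 of the 10 blocks cover everything (all 120 combinations miss at least one item), so 4 is optimal.

4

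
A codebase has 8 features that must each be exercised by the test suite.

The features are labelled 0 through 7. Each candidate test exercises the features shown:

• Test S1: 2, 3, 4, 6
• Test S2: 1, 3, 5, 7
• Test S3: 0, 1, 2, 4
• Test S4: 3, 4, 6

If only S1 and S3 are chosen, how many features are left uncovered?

Union of S1, S3 = {0, 1, 2, 3, 4, 6}.
Not covered: 5, 7 — 2 features.

2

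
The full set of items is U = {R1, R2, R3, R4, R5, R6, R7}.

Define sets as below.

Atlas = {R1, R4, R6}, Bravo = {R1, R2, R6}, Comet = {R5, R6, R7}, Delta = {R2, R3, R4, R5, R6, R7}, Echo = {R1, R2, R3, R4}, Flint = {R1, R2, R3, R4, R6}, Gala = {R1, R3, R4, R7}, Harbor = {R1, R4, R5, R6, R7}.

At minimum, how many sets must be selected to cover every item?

Atlas and Delta cover everything between them: the union {R1, R2, R3, R4, R5, R6, R7} is all of U.
No single set has all 7 items (the largest, Delta, has 6), so 2 is optimal.

2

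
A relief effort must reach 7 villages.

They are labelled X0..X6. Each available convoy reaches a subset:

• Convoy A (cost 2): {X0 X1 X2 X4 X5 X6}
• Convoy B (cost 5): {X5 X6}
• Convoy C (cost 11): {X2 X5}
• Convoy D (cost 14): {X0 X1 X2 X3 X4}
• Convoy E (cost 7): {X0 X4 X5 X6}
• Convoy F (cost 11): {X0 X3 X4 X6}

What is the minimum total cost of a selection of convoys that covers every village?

A, F together cover every village (A ∪ F = {X0, X1, X2, X3, X4, X5, X6}); total cost 2 + 11 = 13.
No covering selection has total cost below 13.

13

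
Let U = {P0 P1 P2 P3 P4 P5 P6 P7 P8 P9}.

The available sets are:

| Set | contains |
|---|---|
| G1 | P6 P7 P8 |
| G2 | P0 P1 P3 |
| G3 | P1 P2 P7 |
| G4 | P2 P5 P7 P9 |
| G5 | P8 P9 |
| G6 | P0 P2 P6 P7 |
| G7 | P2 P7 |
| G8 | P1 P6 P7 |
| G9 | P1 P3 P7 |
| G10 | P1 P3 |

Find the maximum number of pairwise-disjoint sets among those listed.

3

G5, G7, G10 are pairwise disjoint (G5={P8,P9}; G7={P2,P7}; G10={P1,P3}).
Every remaining set overlaps one of these, and no 4 of the listed sets are pairwise disjoint, so 3 is the maximum.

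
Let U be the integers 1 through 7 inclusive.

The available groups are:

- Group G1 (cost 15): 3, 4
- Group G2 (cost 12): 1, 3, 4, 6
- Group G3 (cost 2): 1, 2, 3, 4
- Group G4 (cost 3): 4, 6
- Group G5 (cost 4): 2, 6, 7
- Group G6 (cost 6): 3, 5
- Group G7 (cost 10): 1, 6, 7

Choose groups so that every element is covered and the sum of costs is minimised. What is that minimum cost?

12

G3, G5, G6 together cover every element (G3 ∪ G5 ∪ G6 = {1, 2, 3, 4, 5, 6, 7}); total cost 2 + 4 + 6 = 12.
No covering selection has total cost below 12.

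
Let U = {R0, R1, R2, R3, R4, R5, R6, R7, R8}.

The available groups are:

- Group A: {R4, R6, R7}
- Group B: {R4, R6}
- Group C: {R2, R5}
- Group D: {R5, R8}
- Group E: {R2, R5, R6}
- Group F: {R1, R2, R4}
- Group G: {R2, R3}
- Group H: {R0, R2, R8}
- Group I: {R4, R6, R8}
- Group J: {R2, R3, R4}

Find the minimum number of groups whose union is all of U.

5

A, C, F, H, and J cover everything between them: the union {R0, R1, R2, R3, R4, R5, R6, R7, R8} is all of U.
No 4 of the 10 groups cover everything (all 210 combinations miss at least one element), so 5 is optimal.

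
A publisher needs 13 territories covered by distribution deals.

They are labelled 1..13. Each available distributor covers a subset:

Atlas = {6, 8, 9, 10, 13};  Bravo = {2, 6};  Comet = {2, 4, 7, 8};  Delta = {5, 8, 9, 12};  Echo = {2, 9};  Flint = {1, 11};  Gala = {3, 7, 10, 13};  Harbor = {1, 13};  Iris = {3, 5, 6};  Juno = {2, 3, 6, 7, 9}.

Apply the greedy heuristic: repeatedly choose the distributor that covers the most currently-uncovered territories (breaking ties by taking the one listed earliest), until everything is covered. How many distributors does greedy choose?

Greedy: pick Atlas (covers 5 new) → pick Comet (covers 3 new) → pick Delta (covers 2 new) → pick Flint (covers 2 new) → pick Gala (covers 1 new). Total picks: 5.

5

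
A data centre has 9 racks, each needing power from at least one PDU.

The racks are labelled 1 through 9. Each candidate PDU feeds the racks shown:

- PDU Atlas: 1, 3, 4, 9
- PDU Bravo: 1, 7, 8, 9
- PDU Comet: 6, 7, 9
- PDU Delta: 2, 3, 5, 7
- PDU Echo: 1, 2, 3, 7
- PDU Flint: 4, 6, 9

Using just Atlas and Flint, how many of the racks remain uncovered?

4

Union of Atlas, Flint = {1, 3, 4, 6, 9}.
Not covered: 2, 5, 7, 8 — 4 racks.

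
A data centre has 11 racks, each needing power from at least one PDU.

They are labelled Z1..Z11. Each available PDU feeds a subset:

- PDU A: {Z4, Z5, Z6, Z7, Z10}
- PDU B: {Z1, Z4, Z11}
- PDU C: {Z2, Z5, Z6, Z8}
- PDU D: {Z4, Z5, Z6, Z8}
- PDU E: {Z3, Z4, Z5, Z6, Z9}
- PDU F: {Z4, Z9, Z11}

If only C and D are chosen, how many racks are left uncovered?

6

Union of C, D = {Z2, Z4, Z5, Z6, Z8}.
Not covered: Z1, Z3, Z7, Z9, Z10, Z11 — 6 racks.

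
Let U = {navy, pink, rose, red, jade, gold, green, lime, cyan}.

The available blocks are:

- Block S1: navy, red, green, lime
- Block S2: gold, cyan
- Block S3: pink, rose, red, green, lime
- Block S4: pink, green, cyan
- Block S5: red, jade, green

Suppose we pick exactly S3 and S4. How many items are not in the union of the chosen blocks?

3

Union of S3, S4 = {pink, rose, red, green, lime, cyan}.
Not covered: navy, jade, gold — 3 items.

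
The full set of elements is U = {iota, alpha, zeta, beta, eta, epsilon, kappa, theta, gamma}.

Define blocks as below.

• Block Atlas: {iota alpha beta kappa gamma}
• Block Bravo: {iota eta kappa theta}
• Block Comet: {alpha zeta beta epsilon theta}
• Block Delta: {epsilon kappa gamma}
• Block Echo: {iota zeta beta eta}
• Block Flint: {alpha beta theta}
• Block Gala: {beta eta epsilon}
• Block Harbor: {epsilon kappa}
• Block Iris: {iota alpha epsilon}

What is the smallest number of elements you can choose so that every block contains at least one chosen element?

3

H = {iota, beta, kappa} meets every block (each contains at least one member of H), and |H| = 3.
No choice of 2 elements meets every block, so 3 is the minimum.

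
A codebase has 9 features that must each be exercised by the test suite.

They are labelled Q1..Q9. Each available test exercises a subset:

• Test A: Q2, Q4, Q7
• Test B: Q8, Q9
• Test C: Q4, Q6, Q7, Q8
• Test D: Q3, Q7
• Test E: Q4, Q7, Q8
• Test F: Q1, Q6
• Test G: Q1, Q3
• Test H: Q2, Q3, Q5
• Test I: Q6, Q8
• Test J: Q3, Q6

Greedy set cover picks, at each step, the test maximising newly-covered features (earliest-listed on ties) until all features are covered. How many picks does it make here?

Greedy: pick C (covers 4 new) → pick H (covers 3 new) → pick B (covers 1 new) → pick F (covers 1 new). Total picks: 4.

4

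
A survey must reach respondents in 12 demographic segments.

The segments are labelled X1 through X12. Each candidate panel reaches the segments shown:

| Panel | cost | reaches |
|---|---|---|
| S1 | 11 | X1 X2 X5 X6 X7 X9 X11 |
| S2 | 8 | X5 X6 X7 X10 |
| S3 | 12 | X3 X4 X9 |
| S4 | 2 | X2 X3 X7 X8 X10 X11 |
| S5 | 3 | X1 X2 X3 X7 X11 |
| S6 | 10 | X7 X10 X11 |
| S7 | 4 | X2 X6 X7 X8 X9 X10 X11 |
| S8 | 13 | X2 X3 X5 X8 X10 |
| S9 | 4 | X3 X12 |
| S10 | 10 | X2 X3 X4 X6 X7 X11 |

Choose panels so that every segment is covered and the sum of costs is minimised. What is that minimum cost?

27

S1, S4, S9, S10 together cover every segment (S1 ∪ S4 ∪ S9 ∪ S10 = {X1, X2, X3, X4, X5, X6, X7, X8, X9, X10, X11, X12}); total cost 11 + 2 + 4 + 10 = 27.
The greedy pick S4, S7, S5, S9, S2, S10 costs 31; no covering selection beats 27.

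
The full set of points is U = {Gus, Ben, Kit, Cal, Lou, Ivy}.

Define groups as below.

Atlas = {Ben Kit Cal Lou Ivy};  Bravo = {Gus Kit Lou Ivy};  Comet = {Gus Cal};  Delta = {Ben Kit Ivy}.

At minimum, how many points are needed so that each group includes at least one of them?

2

H = {Gus, Kit} meets every group (each contains at least one member of H), and |H| = 2.
The groups Comet, Delta are pairwise disjoint, so any hitting set needs a separate point for each — at least 2. Hence 2 is optimal.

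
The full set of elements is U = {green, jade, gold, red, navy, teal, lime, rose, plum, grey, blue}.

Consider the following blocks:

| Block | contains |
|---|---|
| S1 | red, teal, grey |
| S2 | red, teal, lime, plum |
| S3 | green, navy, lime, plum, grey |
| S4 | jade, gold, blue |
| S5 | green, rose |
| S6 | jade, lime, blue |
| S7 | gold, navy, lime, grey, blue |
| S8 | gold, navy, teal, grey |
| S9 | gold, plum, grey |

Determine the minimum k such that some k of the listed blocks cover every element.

Take {S2, S5, S6, S8}. Their union is {green, jade, gold, red, navy, teal, lime, rose, plum, grey, blue}, which is all 11 elements.
No 3 of the 9 blocks cover everything (all 84 combinations miss at least one element), so 4 is optimal.

4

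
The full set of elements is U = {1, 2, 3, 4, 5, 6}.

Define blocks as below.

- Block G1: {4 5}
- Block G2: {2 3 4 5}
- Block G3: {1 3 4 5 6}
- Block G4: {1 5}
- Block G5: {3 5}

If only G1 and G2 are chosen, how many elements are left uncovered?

2

Union of G1, G2 = {2, 3, 4, 5}.
Not covered: 1, 6 — 2 elements.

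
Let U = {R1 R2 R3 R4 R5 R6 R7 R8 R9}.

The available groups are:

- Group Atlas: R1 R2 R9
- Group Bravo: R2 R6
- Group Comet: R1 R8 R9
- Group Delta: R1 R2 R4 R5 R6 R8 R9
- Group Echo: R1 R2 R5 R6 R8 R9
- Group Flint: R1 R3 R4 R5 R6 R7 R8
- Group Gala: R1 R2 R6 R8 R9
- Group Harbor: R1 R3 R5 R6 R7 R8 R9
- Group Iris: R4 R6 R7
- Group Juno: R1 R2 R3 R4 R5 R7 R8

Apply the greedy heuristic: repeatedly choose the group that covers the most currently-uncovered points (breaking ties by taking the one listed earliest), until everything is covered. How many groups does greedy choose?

2

Greedy: pick Delta (covers 7 new) → pick Flint (covers 2 new). Total picks: 2.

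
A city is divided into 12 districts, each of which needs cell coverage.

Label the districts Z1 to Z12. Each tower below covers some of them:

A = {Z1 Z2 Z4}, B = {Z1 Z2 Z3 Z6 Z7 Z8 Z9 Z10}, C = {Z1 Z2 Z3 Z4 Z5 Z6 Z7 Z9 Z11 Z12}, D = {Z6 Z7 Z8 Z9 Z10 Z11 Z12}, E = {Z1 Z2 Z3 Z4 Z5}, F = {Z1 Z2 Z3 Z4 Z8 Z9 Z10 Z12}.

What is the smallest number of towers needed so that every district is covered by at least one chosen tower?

2

C and D together: C ∪ D = {Z1, Z2, Z3, Z4, Z5, Z6, Z7, Z8, Z9, Z10, Z11, Z12} — every district is covered.
No single tower has all 12 districts (the largest, C, has 10), so 2 is optimal.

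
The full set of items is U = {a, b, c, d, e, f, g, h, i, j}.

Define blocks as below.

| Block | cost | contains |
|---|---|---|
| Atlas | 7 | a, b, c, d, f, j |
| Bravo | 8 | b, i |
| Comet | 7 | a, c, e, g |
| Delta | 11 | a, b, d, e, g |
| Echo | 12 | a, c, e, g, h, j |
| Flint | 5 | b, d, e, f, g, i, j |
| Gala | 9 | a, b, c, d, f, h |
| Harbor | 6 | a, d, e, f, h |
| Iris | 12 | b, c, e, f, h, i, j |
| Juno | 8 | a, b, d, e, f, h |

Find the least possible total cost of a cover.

14

Flint, Gala together cover every item (Flint ∪ Gala = {a, b, c, d, e, f, g, h, i, j}); total cost 5 + 9 = 14.
No covering selection has total cost below 14.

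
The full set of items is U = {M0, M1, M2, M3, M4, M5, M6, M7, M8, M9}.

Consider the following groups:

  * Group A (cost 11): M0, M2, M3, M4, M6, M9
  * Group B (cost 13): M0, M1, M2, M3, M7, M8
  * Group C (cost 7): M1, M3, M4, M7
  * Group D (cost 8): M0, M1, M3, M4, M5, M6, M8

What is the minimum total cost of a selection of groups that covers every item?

A, C, D together cover every item (A ∪ C ∪ D = {M0, M1, M2, M3, M4, M5, M6, M7, M8, M9}); total cost 11 + 7 + 8 = 26.
No covering selection has total cost below 26.

26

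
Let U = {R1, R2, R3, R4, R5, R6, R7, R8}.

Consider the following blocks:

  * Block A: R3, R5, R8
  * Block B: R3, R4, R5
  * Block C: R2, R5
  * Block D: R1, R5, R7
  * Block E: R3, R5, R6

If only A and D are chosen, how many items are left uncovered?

3

Union of A, D = {R1, R3, R5, R7, R8}.
Not covered: R2, R4, R6 — 3 items.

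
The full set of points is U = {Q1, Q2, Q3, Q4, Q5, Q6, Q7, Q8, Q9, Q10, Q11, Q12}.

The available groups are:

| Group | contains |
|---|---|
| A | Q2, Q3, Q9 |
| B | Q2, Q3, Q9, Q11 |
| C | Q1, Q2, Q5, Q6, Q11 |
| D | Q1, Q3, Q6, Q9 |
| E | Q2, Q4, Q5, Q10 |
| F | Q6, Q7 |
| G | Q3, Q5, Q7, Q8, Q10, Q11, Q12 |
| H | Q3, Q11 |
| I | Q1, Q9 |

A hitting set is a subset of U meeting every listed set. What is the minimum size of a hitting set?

T = {Q1, Q3, Q7, Q10} meets every group (each contains at least one member of T), and |T| = 4.
The groups E, F, H, I are pairwise disjoint, so any hitting set needs a separate point for each — at least 4. Hence 4 is optimal.

4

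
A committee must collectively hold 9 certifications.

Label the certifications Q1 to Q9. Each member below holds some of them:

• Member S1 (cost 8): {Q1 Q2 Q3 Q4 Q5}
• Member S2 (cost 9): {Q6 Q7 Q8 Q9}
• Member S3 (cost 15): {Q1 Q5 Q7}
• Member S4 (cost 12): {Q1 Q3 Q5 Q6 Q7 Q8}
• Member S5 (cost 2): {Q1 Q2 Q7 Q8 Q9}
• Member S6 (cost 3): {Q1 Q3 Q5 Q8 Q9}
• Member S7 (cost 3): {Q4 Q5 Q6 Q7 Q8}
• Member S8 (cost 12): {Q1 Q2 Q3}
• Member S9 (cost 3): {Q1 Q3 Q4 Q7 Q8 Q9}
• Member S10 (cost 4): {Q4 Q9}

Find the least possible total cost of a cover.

8

S5, S6, S7 together cover every certification (S5 ∪ S6 ∪ S7 = {Q1, Q2, Q3, Q4, Q5, Q6, Q7, Q8, Q9}); total cost 2 + 3 + 3 = 8.
No covering selection has total cost below 8.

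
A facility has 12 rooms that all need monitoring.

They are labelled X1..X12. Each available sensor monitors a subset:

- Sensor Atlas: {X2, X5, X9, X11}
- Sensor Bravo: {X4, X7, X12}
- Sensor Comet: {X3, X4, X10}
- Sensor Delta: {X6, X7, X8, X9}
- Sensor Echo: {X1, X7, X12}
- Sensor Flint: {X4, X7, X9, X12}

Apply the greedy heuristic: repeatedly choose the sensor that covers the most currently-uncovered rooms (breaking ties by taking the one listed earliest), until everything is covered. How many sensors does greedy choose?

Greedy: pick Atlas (covers 4 new) → pick Bravo (covers 3 new) → pick Comet (covers 2 new) → pick Delta (covers 2 new) → pick Echo (covers 1 new). Total picks: 5.
(The true minimum cover uses only 4 sensors, so greedy is not optimal here.)

5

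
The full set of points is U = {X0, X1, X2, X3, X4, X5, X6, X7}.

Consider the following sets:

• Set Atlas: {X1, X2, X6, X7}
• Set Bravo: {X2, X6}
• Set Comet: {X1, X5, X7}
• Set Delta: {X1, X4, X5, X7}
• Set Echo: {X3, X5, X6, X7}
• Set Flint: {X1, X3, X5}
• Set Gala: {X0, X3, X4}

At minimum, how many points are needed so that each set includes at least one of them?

The 3 points {X3, X5, X6} hit every set.
The sets Bravo, Comet, Gala are pairwise disjoint, so any hitting set needs a separate point for each — at least 3. Hence 3 is optimal.

3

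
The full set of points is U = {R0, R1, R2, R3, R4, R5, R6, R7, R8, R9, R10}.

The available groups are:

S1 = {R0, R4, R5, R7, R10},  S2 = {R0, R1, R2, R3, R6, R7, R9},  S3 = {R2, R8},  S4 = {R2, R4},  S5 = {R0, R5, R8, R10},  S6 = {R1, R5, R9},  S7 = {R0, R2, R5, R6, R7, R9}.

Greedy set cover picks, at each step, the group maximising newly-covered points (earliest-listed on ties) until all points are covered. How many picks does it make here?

3

Greedy: pick S2 (covers 7 new) → pick S1 (covers 3 new) → pick S3 (covers 1 new). Total picks: 3.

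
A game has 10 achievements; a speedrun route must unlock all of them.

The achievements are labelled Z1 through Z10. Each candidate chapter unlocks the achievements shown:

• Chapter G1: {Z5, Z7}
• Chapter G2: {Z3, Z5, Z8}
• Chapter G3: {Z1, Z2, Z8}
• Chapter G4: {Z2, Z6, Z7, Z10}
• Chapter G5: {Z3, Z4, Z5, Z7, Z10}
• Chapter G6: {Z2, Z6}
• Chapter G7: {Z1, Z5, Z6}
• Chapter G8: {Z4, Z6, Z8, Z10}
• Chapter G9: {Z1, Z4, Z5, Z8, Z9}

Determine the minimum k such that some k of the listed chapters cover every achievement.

Take {G2, G4, G9}. Their union is {Z1, Z2, Z3, Z4, Z5, Z6, Z7, Z8, Z9, Z10}, which is all 10 achievements.
Only G9 contains Z9, so G9 is forced; the remaining 5 achievements need at least 2 more chapters (each remaining chapter adds at most 4) — so at least 3 chapters are needed, and 3 is optimal.

3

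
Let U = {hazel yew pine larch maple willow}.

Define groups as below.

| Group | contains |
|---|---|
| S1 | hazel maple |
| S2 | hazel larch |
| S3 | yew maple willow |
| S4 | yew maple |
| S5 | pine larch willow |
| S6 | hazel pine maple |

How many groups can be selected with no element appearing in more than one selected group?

2

S4, S5 are pairwise disjoint (S4={yew,maple}; S5={pine,larch,willow}).
Every remaining group overlaps one of these, and no 3 of the listed groups are pairwise disjoint, so 2 is the maximum.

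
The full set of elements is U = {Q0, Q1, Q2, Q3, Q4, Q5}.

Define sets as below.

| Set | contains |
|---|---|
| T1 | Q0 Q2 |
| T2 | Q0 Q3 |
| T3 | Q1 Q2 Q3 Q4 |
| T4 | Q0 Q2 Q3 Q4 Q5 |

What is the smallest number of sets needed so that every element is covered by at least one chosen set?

2

Take {T3, T4}. Their union is {Q0, Q1, Q2, Q3, Q4, Q5}, which is all 6 elements.
No single set has all 6 elements (the largest, T4, has 5), so 2 is optimal.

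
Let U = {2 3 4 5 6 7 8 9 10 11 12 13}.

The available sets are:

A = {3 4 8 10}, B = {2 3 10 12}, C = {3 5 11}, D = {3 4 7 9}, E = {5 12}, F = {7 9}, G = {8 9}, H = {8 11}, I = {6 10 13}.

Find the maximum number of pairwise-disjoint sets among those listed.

4

D, E, H, I are pairwise disjoint (D={3,4,7,9}; E={5,12}; H={8,11}; I={6,10,13}).
Every remaining set overlaps one of these, and no 5 of the listed sets are pairwise disjoint, so 4 is the maximum.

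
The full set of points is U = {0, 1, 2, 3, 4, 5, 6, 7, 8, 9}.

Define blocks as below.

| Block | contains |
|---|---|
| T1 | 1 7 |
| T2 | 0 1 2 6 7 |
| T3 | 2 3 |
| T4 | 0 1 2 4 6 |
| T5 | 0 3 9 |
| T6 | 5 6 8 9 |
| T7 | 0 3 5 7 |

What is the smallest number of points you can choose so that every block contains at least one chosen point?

The 3 points {2, 7, 9} hit every block.
The blocks T1, T3, T6 are pairwise disjoint, so any hitting set needs a separate point for each — at least 3. Hence 3 is optimal.

3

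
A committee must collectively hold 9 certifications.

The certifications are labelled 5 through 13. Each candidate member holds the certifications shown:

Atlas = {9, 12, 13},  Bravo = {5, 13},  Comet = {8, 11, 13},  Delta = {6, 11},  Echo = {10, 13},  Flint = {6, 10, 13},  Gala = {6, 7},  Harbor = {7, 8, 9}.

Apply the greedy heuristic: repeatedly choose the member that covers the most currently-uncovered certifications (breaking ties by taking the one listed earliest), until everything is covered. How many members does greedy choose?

5

Greedy: pick Atlas (covers 3 new) → pick Comet (covers 2 new) → pick Flint (covers 2 new) → pick Bravo (covers 1 new) → pick Gala (covers 1 new). Total picks: 5.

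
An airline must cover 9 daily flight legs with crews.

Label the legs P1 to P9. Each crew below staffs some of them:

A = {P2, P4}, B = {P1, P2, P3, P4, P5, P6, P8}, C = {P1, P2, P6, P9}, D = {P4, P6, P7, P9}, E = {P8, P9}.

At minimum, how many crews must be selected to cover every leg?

2

Take {B, D}. Their union is {P1, P2, P3, P4, P5, P6, P7, P8, P9}, which is all 9 legs.
No single crew has all 9 legs (the largest, B, has 7), so 2 is optimal.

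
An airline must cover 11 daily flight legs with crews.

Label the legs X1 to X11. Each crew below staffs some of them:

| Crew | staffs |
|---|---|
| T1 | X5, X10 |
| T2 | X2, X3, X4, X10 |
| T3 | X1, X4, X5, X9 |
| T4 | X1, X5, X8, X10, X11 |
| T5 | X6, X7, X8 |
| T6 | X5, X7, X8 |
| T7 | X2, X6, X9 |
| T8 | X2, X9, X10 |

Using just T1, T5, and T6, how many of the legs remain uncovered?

Union of T1, T5, T6 = {X5, X6, X7, X8, X10}.
Not covered: X1, X2, X3, X4, X9, X11 — 6 legs.

6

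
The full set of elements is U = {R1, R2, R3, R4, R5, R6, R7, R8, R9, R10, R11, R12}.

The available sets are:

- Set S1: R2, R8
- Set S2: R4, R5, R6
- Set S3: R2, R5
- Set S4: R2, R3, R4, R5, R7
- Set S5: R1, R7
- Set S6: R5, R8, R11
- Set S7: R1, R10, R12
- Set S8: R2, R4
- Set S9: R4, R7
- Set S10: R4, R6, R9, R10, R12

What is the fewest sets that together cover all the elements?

4

S4 and S6 and S7 and S10 together: S4 ∪ S6 ∪ S7 ∪ S10 = {R1, R2, R3, R4, R5, R6, R7, R8, R9, R10, R11, R12} — every element is covered.
No 3 of the 10 sets cover everything (all 120 combinations miss at least one element), so 4 is optimal.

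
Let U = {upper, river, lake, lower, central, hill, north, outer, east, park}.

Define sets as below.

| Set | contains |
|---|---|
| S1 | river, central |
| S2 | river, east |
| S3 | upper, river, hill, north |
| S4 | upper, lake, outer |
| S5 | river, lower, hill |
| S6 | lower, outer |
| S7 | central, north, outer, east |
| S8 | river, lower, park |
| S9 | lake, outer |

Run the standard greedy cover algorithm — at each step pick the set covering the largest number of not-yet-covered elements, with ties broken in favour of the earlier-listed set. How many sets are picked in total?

Greedy: pick S3 (covers 4 new) → pick S7 (covers 3 new) → pick S8 (covers 2 new) → pick S4 (covers 1 new). Total picks: 4.

4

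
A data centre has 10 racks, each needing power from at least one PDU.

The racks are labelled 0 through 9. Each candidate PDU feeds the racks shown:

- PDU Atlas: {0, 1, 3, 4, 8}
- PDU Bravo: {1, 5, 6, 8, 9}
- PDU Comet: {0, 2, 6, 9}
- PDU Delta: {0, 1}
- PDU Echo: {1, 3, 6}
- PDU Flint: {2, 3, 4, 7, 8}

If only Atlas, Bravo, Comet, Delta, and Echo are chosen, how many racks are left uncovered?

1

Union of Atlas, Bravo, Comet, Delta, Echo = {0, 1, 2, 3, 4, 5, 6, 8, 9}.
Not covered: 7 — 1 rack.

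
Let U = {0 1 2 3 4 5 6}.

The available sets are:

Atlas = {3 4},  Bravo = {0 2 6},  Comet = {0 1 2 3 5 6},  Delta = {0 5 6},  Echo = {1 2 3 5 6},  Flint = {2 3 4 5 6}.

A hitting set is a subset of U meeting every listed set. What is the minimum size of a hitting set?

Take H = {4, 6}. Each listed set contains at least one of these, so H is a hitting set of size 2.
The sets Atlas, Bravo are pairwise disjoint, so any hitting set needs a separate item for each — at least 2. Hence 2 is optimal.

2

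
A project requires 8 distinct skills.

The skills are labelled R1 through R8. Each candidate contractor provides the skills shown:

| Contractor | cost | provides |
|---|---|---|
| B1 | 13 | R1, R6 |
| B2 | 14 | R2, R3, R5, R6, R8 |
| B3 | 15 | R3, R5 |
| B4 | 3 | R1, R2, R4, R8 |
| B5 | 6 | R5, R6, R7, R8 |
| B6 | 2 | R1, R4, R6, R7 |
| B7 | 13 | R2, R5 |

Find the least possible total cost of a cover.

16

B2, B6 together cover every skill (B2 ∪ B6 = {R1, R2, R3, R4, R5, R6, R7, R8}); total cost 14 + 2 = 16.
The greedy pick B6, B4, B5, B2 costs 25; no covering selection beats 16.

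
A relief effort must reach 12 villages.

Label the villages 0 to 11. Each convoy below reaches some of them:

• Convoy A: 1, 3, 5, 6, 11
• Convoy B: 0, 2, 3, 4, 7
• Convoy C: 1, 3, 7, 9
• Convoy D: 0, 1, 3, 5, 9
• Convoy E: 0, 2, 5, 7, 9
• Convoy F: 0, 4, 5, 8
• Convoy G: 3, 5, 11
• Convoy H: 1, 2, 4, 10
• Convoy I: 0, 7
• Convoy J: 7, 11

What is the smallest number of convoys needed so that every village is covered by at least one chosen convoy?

Take {A, C, F, H}. Their union is {0, 1, 2, 3, 4, 5, 6, 7, 8, 9, 10, 11}, which is all 12 villages.
No 3 of the 10 convoys cover everything (all 120 combinations miss at least one village), so 4 is optimal.

4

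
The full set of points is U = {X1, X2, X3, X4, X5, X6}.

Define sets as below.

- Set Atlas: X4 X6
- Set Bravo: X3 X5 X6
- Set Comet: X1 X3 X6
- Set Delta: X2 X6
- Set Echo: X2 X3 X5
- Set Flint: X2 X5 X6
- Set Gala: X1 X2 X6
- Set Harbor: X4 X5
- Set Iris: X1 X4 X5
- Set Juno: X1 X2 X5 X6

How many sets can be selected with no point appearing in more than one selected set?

Comet, Harbor are pairwise disjoint (Comet={X1,X3,X6}; Harbor={X4,X5}).
Every remaining set overlaps one of these, and no 3 of the listed sets are pairwise disjoint, so 2 is the maximum.

2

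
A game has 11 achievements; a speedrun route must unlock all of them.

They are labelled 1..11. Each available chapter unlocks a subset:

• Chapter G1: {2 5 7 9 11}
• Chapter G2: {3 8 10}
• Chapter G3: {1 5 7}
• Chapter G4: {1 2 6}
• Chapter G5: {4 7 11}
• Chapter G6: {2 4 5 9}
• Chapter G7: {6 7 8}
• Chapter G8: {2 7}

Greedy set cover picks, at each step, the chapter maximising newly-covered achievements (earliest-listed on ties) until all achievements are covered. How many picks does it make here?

Greedy: pick G1 (covers 5 new) → pick G2 (covers 3 new) → pick G4 (covers 2 new) → pick G5 (covers 1 new). Total picks: 4.

4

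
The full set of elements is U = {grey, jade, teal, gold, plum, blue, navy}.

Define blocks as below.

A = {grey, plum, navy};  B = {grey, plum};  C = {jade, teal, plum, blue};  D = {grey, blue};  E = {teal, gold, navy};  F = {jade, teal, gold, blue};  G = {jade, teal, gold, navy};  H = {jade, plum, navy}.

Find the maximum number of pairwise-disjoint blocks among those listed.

A, F are pairwise disjoint (A={grey,plum,navy}; F={jade,teal,gold,blue}).
Every remaining block overlaps one of these, and no 3 of the listed blocks are pairwise disjoint, so 2 is the maximum.

2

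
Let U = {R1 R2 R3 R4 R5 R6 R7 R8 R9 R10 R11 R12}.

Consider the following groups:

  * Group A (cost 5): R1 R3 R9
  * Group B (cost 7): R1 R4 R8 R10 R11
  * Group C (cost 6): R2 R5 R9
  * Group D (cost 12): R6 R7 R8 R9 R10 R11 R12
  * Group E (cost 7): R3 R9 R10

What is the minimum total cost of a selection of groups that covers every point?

30

A, B, C, D together cover every point (A ∪ B ∪ C ∪ D = {R1, R2, R3, R4, R5, R6, R7, R8, R9, R10, R11, R12}); total cost 5 + 7 + 6 + 12 = 30.
No covering selection has total cost below 30.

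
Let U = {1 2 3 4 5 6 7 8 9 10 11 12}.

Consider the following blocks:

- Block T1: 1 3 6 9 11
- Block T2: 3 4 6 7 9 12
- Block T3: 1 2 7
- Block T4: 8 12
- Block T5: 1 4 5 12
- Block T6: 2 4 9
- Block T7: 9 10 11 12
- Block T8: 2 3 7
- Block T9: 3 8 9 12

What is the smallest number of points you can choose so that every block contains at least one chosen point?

H = {1, 2, 12} meets every block (each contains at least one member of H), and |H| = 3.
No choice of 2 points meets every block, so 3 is the minimum.

3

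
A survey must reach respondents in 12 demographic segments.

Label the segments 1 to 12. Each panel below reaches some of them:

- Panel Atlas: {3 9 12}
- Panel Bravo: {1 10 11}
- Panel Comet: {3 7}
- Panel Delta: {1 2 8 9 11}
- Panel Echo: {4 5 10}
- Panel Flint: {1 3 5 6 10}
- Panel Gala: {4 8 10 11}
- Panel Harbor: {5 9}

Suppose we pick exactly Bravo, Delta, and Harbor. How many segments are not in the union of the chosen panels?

5

Union of Bravo, Delta, Harbor = {1, 2, 5, 8, 9, 10, 11}.
Not covered: 3, 4, 6, 7, 12 — 5 segments.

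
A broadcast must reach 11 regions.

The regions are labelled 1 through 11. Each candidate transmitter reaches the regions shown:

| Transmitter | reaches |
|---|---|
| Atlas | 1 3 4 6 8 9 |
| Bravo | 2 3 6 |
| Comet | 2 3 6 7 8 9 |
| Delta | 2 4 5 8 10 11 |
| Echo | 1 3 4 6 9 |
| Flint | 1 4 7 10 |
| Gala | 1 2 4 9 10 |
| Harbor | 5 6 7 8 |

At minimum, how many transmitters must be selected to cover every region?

3

Take {Comet, Delta, Flint}. Their union is {1, 2, 3, 4, 5, 6, 7, 8, 9, 10, 11}, which is all 11 regions.
Only Delta contains 11, so Delta is forced; the remaining 5 regions need at least 2 more transmitters (each remaining transmitter adds at most 4) — so at least 3 transmitters are needed, and 3 is optimal.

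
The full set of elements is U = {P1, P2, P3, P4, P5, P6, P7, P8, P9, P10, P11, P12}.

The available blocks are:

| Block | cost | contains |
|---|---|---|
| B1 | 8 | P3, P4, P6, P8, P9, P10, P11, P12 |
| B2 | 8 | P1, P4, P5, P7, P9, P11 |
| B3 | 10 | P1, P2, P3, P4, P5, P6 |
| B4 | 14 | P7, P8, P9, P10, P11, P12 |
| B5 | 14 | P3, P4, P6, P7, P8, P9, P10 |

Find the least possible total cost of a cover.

B3, B4 together cover every element (B3 ∪ B4 = {P1, P2, P3, P4, P5, P6, P7, P8, P9, P10, P11, P12}); total cost 10 + 14 = 24.
The greedy pick B1, B2, B3 costs 26; no covering selection beats 24.

24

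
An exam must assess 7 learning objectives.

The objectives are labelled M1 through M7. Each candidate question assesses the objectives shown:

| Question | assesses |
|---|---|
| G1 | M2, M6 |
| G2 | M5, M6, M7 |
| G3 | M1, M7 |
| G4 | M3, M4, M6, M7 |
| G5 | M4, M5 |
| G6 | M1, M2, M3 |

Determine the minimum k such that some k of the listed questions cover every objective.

Take {G4, G5, G6}. Their union is {M1, M2, M3, M4, M5, M6, M7}, which is all 7 objectives.
No 2 of the 6 questions cover everything (all 15 combinations miss at least one objective), so 3 is optimal.

3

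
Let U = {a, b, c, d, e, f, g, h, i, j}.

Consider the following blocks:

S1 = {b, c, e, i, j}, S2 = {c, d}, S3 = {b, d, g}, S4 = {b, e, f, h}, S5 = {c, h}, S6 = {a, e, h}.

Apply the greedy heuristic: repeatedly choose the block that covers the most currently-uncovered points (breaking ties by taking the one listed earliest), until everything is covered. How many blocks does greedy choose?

Greedy: pick S1 (covers 5 new) → pick S3 (covers 2 new) → pick S4 (covers 2 new) → pick S6 (covers 1 new). Total picks: 4.

4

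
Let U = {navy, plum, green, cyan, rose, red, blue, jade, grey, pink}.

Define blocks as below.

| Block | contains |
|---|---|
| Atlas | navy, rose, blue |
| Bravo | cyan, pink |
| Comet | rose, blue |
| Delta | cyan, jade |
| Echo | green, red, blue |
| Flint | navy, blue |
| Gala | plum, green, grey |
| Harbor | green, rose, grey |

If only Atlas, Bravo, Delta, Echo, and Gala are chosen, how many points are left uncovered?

Union of Atlas, Bravo, Delta, Echo, Gala = {navy, plum, green, cyan, rose, red, blue, jade, grey, pink} — that's every point, so 0 are uncovered.

0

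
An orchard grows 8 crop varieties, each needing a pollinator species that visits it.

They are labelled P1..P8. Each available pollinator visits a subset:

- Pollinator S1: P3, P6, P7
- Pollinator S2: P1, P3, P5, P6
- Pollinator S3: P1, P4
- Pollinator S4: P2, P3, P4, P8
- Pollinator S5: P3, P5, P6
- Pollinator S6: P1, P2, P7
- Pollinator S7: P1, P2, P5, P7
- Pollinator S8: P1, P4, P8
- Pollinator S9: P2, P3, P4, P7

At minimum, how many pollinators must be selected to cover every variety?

3

S4 and S5 and S7 together: S4 ∪ S5 ∪ S7 = {P1, P2, P3, P4, P5, P6, P7, P8} — every variety is covered.
No 2 of the 9 pollinators cover everything (all 36 combinations miss at least one variety), so 3 is optimal.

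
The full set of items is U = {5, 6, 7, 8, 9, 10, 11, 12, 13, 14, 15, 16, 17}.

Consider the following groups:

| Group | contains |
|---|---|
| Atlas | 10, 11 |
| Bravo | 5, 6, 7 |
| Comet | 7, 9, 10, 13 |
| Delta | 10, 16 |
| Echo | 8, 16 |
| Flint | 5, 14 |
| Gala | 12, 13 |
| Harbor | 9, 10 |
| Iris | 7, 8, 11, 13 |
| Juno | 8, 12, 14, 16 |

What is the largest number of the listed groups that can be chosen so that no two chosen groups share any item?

Echo, Flint, Gala, Harbor are pairwise disjoint (Echo={8,16}; Flint={5,14}; Gala={12,13}; Harbor={9,10}).
Every remaining group overlaps one of these, and no 5 of the listed groups are pairwise disjoint, so 4 is the maximum.

4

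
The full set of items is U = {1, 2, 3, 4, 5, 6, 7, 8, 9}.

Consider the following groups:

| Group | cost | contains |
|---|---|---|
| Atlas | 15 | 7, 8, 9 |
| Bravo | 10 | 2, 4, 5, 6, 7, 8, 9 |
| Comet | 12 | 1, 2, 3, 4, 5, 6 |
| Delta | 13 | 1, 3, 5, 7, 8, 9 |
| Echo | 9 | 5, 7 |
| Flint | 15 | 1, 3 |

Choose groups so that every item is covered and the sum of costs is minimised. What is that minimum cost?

Bravo, Comet together cover every item (Bravo ∪ Comet = {1, 2, 3, 4, 5, 6, 7, 8, 9}); total cost 10 + 12 = 22.
No covering selection has total cost below 22.

22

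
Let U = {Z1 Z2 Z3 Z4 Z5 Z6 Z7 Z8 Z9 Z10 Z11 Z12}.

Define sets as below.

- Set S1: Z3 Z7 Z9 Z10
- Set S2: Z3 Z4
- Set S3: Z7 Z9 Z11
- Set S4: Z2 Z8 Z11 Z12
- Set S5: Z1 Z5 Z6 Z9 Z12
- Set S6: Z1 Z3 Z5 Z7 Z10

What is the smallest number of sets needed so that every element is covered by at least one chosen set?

S1, S2, S4, and S5 cover everything between them: the union {Z1, Z2, Z3, Z4, Z5, Z6, Z7, Z8, Z9, Z10, Z11, Z12} is all of U.
Only S5 contains Z6, so S5 is forced; the remaining 7 elements need at least 3 more sets (each remaining set adds at most 3) — so at least 4 sets are needed, and 4 is optimal.

4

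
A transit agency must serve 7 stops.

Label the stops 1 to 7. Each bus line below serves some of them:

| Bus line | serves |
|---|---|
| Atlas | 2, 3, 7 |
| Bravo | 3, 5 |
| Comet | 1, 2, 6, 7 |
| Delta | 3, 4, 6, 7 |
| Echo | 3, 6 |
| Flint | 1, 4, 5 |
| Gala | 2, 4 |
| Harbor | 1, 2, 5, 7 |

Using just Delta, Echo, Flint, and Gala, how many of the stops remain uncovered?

Union of Delta, Echo, Flint, Gala = {1, 2, 3, 4, 5, 6, 7} — that's every stop, so 0 are uncovered.

0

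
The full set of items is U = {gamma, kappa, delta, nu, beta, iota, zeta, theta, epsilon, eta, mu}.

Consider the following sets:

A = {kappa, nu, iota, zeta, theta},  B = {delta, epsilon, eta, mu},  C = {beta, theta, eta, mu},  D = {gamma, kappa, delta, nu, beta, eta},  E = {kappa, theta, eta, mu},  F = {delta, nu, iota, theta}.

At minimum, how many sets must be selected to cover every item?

A, B, and D cover everything between them: the union {gamma, kappa, delta, nu, beta, iota, zeta, theta, epsilon, eta, mu} is all of U.
Only D contains gamma, so D is forced; the remaining 5 items need at least 2 more sets (each remaining set adds at most 3) — so at least 3 sets are needed, and 3 is optimal.

3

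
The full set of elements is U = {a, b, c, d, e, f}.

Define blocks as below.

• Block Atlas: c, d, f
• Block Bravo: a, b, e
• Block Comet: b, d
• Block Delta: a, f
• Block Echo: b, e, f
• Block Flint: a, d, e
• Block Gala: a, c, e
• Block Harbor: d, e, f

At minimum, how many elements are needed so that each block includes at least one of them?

H = {a, b, f} meets every block (each contains at least one member of H), and |H| = 3.
No choice of 2 elements meets every block, so 3 is the minimum.

3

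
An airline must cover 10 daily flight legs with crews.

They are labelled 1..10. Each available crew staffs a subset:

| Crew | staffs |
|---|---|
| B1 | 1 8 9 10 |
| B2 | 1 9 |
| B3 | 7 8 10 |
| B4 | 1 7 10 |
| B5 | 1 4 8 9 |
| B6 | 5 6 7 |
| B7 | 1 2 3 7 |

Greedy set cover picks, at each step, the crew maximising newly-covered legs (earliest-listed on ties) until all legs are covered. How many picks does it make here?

Greedy: pick B1 (covers 4 new) → pick B6 (covers 3 new) → pick B7 (covers 2 new) → pick B5 (covers 1 new). Total picks: 4.

4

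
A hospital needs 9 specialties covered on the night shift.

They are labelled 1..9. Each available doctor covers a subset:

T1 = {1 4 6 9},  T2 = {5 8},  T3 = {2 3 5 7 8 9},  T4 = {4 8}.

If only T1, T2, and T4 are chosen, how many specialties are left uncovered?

3

Union of T1, T2, T4 = {1, 4, 5, 6, 8, 9}.
Not covered: 2, 3, 7 — 3 specialties.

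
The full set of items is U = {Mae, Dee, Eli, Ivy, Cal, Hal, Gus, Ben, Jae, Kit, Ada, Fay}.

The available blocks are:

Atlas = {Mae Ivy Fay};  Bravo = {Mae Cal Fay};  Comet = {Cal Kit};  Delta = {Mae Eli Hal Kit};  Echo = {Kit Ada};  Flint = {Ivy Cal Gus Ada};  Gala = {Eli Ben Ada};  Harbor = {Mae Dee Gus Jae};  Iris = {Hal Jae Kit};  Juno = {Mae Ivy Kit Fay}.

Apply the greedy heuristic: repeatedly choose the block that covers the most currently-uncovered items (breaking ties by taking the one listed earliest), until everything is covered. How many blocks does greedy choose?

Greedy: pick Delta (covers 4 new) → pick Flint (covers 4 new) → pick Harbor (covers 2 new) → pick Atlas (covers 1 new) → pick Gala (covers 1 new). Total picks: 5.

5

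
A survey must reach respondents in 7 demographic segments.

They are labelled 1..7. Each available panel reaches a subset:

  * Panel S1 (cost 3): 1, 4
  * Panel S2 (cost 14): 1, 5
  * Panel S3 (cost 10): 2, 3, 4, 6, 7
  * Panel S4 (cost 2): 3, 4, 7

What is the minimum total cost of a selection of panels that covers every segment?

24

S2, S3 together cover every segment (S2 ∪ S3 = {1, 2, 3, 4, 5, 6, 7}); total cost 14 + 10 = 24.
The greedy pick S4, S1, S3, S2 costs 29; no covering selection beats 24.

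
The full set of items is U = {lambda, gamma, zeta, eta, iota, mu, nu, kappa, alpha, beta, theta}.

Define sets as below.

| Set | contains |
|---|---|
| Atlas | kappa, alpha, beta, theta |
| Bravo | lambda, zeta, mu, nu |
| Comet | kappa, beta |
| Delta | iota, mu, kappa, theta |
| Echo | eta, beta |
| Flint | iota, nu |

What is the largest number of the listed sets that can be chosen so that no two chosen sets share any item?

2

Bravo, Comet are pairwise disjoint (Bravo={lambda,zeta,mu,nu}; Comet={kappa,beta}).
Every remaining set overlaps one of these, and no 3 of the listed sets are pairwise disjoint, so 2 is the maximum.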